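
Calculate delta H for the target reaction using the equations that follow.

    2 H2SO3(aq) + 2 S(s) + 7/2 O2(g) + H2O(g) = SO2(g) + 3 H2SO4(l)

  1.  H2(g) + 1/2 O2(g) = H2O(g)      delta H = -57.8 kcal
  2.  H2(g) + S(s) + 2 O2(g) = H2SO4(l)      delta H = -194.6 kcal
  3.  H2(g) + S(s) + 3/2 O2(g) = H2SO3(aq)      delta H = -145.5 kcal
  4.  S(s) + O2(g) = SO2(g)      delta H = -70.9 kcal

eq. 1 reversed: +57.8 kcal
eq. 2 × 3: (3)·(-194.6) = -583.8 kcal
eq. 3 reversed and × 2: (-2)·(-145.5) = +291.0 kcal
eq. 4 as written: -70.9 kcal
By Hess's law, delta H = (-1)·(-57.8) + (3)·(-194.6) + (-2)·(-145.5) + (1)·(-70.9) = -305.9 kcal

delta H = -305.9 kcal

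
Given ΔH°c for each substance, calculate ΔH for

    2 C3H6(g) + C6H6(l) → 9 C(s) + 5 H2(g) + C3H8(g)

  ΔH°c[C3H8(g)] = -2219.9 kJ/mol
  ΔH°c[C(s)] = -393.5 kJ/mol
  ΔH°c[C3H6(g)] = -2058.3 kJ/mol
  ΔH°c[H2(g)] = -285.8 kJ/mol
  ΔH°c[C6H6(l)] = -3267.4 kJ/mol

ΔH = -193.6 kJ/mol

Using ΔH = Σ nΔHc°(reactants) − Σ nΔHc°(products):
= [2·(-2058.3) + 1·(-3267.4)] − [9·(-393.5) + 5·(-285.8) + 1·(-2219.9)]
= -193.6 kJ/mol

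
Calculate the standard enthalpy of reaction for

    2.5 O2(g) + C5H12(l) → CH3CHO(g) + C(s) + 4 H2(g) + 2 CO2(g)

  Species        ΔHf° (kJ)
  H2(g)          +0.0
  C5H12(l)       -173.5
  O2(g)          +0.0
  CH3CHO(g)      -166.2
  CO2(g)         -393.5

ΔH°rxn = -779.7 kJ

Products: 1·(-166.2) + 1·(+0.0) + 4·(+0.0) + 2·(-393.5) = -953.2
Reactants: 5/2·(+0.0) + 1·(-173.5) = -173.5
ΔH°rxn = (-953.2) − (-173.5) = -779.7 kJ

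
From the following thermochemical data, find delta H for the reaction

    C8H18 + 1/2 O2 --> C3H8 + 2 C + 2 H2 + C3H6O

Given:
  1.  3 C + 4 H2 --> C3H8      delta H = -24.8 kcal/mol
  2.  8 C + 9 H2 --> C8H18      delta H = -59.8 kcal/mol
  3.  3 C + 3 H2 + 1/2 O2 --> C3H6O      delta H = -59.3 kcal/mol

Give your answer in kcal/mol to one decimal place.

delta H = -24.3 kcal/mol

eq. 1 as written: -24.8 kcal/mol
eq. 2 reversed: +59.8 kcal/mol
eq. 3 as written: -59.3 kcal/mol
delta H = (1)·(-24.8) + (-1)·(-59.8) + (1)·(-59.3) = -24.3 kcal/mol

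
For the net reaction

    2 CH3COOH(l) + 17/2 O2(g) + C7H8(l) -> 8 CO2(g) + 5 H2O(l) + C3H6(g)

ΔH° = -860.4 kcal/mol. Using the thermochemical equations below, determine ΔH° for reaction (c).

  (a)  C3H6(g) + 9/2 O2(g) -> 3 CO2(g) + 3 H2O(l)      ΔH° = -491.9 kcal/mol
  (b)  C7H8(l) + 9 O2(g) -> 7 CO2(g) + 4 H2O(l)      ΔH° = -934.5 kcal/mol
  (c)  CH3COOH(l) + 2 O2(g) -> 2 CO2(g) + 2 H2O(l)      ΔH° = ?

ΔH° = -208.9 kcal/mol

(a) reversed: +491.9 kcal/mol
(b) as written: -934.5 kcal/mol
(c) × 2: contributes 2·x
-860.4 = (+491.9) + (-934.5) + 2·x
x = (-860.4 − (-442.6)) / (2) = -208.9 kcal/mol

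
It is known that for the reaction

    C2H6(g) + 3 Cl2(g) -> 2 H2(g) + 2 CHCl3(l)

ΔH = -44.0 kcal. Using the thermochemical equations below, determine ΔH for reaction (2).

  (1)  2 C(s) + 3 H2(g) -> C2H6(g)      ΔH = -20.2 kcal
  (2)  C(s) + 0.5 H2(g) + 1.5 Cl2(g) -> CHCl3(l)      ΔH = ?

(1) reversed: +20.2 kcal
(2) × 2: contributes 2·x
-44.0 = (+20.2) + 2·x
x = (-44.0 − (+20.2)) / (2) = -32.1 kcal

ΔH = -32.1 kcal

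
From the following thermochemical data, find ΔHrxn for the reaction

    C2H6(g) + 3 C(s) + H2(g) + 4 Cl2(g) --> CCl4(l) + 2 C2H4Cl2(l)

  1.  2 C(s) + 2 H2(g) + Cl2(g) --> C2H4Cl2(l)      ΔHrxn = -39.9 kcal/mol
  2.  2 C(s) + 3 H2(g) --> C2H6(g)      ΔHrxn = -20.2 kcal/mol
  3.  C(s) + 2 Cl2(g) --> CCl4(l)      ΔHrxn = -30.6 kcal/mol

eq. 1 × 2 (×2 to match 2 C2H4Cl2(l) in the target): (2)·(-39.9) = -79.8 kcal/mol
eq. 2 reversed (C2H6(g) must end up as a reactant): +20.2 kcal/mol
eq. 3 as written (CCl4(l) already on the product side): -30.6 kcal/mol
By Hess's law, ΔHrxn = (2)·(-39.9) + (-1)·(-20.2) + (1)·(-30.6) = -90.2 kcal/mol

ΔHrxn = -90.2 kcal/mol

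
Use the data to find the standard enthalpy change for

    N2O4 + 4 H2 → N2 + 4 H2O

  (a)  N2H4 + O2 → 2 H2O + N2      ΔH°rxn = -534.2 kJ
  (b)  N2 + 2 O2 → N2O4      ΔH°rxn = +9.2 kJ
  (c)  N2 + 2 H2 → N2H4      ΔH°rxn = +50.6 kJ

ΔH°rxn = -976.4 kJ

(a) × 2: (2)·(-534.2) = -1068.4 kJ
(b) reversed: -9.2 kJ
(c) × 2: (2)·(+50.6) = +101.2 kJ
ΔH°rxn = (2)·(-534.2) + (-1)·(+9.2) + (2)·(+50.6) = -976.4 kJ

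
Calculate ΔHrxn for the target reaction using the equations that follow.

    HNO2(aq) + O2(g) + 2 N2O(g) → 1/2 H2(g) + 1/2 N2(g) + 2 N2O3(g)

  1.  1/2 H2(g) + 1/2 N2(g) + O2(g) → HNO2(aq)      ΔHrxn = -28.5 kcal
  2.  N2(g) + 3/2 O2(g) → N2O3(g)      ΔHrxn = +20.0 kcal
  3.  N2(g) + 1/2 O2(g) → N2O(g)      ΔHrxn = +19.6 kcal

ΔHrxn = 29.3 kcal

eq. 1 reversed (HNO2(aq) must end up as a reactant): +28.5 kcal
eq. 2 × 2 (scale by 2 for the 2 N2O3(g)): (2)·(+20.0) = +40.0 kcal
eq. 3 reversed and × 2 (N2O(g) must end up as a reactant; ×2 to match 2 N2O(g) in the target): (-2)·(+19.6) = -39.2 kcal
Combining the equations, ΔHrxn = (-1)·(-28.5) + (2)·(+20.0) + (-2)·(+19.6) = 29.3 kcal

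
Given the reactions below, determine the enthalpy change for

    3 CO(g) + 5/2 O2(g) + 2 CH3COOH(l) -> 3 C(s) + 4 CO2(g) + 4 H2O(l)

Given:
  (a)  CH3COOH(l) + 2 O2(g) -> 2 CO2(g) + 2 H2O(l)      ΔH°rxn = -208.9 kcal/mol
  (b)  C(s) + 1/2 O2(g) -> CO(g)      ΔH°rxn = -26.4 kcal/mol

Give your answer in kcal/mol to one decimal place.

(a) × 2 (×2 to match 2 CH3COOH(l) in the target): (2)·(-208.9) = -417.8 kcal/mol
(b) reversed and × 3 (CO(g) must end up as a reactant; ×3 to match 3 CO(g) in the target): (-3)·(-26.4) = +79.2 kcal/mol
Combining the equations, ΔH°rxn = (2)·(-208.9) + (-3)·(-26.4) = -338.6 kcal/mol

ΔH°rxn = -338.6 kcal/mol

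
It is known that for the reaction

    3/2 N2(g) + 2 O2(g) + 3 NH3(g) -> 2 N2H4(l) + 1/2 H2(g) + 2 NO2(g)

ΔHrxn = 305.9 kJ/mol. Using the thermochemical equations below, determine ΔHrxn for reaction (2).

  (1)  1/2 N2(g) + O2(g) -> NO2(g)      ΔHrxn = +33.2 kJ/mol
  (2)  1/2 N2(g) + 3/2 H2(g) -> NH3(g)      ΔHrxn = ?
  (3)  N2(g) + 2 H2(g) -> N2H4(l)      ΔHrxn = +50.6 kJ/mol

ΔHrxn = -46.1 kJ/mol

(1) × 2: (2)·(+33.2) = +66.4 kJ/mol
(2) reversed and × 3: contributes −3·x
(3) × 2: (2)·(+50.6) = +101.2 kJ/mol
+305.9 = (+66.4) + (+101.2) − 3·x
x = (+305.9 − (+167.6)) / (-3) = -46.1 kJ/mol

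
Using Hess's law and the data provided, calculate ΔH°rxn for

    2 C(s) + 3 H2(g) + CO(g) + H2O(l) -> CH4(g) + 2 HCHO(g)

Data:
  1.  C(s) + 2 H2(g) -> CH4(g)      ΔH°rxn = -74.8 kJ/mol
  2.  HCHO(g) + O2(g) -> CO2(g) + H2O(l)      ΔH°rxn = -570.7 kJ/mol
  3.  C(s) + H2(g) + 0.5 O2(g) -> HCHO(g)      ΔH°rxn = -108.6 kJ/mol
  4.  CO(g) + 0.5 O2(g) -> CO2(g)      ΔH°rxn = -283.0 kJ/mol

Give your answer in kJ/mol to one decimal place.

eq. 1 as written: -74.8 kJ/mol
eq. 2 reversed: +570.7 kJ/mol
eq. 3 as written: -108.6 kJ/mol
eq. 4 as written: -283.0 kJ/mol
ΔH°rxn = (-74.8) + (+570.7) + (-108.6) + (-283.0) = 104.3 kJ/mol

ΔH°rxn = 104.3 kJ/mol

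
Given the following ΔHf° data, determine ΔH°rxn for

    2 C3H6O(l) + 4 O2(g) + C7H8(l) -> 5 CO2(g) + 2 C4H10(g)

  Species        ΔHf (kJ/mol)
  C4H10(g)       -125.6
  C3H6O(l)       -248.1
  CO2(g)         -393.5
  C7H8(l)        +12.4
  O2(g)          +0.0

ΔH°rxn = -1734.9 kJ/mol

Products: 5·(-393.5) + 2·(-125.6) = -2218.7
Reactants: 2·(-248.1) + 4·(+0.0) + 1·(+12.4) = -483.8
ΔH°rxn = (-2218.7) − (-483.8) = -1734.9 kJ/mol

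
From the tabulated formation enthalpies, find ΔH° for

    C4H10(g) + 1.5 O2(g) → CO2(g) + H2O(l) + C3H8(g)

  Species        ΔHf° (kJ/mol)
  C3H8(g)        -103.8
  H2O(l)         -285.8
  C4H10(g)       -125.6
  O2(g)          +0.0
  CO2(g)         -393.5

ΔH°rxn = Σ nΔHf°(products) − Σ nΔHf°(reactants).
Products: 1·(-393.5) + 1·(-285.8) + 1·(-103.8) = -783.1
Reactants: 1·(-125.6) + 3/2·(+0.0) = -125.6
ΔH° = (-783.1) − (-125.6) = -657.5 kJ/mol

ΔH° = -657.5 kJ/mol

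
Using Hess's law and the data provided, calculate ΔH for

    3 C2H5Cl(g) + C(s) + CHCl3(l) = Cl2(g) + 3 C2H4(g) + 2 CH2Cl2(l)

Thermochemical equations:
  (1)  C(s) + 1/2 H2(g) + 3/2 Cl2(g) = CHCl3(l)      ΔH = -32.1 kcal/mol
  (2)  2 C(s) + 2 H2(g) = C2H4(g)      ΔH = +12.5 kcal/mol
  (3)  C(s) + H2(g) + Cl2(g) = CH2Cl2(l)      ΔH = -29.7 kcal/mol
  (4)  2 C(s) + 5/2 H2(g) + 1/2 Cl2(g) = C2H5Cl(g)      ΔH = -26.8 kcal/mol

ΔH = 90.6 kcal/mol

(1) reversed: +32.1 kcal/mol
(2) × 3: (3)·(+12.5) = +37.5 kcal/mol
(3) × 2: (2)·(-29.7) = -59.4 kcal/mol
(4) reversed and × 3: (-3)·(-26.8) = +80.4 kcal/mol
ΔH = (-1)·(-32.1) + (3)·(+12.5) + (2)·(-29.7) + (-3)·(-26.8) = 90.6 kcal/mol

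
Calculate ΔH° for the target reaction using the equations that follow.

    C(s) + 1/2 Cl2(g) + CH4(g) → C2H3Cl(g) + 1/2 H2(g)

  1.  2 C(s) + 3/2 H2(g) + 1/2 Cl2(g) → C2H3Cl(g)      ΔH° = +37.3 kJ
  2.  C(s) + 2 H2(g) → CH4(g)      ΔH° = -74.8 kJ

eq. 1 as written: +37.3 kJ
eq. 2 reversed: +74.8 kJ
ΔH° = (1)·(+37.3) + (-1)·(-74.8) = 112.1 kJ

ΔH° = 112.1 kJ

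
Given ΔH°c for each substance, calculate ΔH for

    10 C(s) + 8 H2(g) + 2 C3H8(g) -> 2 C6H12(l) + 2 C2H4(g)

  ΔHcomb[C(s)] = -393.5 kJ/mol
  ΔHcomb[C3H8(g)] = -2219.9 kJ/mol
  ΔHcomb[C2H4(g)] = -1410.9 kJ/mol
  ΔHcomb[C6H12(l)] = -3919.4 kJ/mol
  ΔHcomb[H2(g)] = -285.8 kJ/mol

ΔH = -0.6 kJ/mol

Using ΔH = Σ nΔHc°(reactants) − Σ nΔHc°(products):
= [10·(-393.5) + 8·(-285.8) + 2·(-2219.9)] − [2·(-3919.4) + 2·(-1410.9)]
= -0.6 kJ/mol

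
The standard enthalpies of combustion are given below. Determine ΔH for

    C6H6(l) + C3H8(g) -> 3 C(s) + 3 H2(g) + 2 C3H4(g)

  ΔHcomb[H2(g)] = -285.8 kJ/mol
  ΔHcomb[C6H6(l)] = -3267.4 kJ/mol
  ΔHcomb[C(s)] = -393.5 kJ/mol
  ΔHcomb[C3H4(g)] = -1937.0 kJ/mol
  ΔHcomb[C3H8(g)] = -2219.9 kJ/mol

With combustion enthalpies, reactants minus products:
= [1·(-3267.4) + 1·(-2219.9)] − [3·(-393.5) + 3·(-285.8) + 2·(-1937.0)]
= 424.6 kJ/mol

ΔH = 424.6 kJ/mol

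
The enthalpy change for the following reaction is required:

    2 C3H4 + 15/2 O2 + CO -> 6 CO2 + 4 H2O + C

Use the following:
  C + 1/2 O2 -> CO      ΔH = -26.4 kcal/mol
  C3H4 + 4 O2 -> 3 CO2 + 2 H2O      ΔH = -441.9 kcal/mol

equation 1 reversed: +26.4 kcal/mol
equation 2 × 2: (2)·(-441.9) = -883.8 kcal/mol
Summing the manipulated equations, ΔH = (-1)·(-26.4) + (2)·(-441.9) = -857.4 kcal/mol

ΔH = -857.4 kcal/mol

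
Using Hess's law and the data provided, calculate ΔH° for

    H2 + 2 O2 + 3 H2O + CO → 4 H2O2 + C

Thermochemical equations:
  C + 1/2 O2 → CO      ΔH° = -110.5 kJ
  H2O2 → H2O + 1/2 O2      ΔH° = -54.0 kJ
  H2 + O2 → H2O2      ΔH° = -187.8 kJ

equation 1 reversed: +110.5 kJ
equation 2 reversed and × 3: (-3)·(-54.0) = +162.0 kJ
equation 3 as written: -187.8 kJ
By Hess's law, ΔH° = (+110.5) + (+162.0) + (-187.8) = 84.7 kJ

ΔH° = 84.7 kJ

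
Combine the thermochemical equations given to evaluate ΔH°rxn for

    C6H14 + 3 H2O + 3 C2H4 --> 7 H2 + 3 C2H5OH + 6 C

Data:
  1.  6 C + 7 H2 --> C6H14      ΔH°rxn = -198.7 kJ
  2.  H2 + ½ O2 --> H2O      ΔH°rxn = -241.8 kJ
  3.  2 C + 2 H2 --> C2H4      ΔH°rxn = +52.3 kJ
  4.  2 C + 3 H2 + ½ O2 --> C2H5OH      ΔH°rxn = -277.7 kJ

ΔH°rxn = -65.9 kJ

eq. 1 reversed (reverse to put C6H14 on the reactant side): +198.7 kJ
eq. 2 reversed and × 3 (reverse to put H2O on the reactant side; ×3 to match 3 H2O in the target): (-3)·(-241.8) = +725.4 kJ
eq. 3 reversed and × 3 (reverse to put C2H4 on the reactant side; ×3 to match 3 C2H4 in the target): (-3)·(+52.3) = -156.9 kJ
eq. 4 × 3 (scale by 3 for the 3 C2H5OH): (3)·(-277.7) = -833.1 kJ
ΔH°rxn = (-1)·(-198.7) + (-3)·(-241.8) + (-3)·(+52.3) + (3)·(-277.7) = -65.9 kJ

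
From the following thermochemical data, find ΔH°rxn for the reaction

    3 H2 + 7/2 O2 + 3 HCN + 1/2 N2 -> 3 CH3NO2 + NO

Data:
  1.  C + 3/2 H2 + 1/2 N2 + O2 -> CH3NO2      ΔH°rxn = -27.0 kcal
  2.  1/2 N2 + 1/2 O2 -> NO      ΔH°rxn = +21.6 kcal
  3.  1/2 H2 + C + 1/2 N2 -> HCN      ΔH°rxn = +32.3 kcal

eq. 1 × 3 (scale by 3 for the 3 CH3NO2): (3)·(-27.0) = -81.0 kcal
eq. 2 as written (NO already on the product side): +21.6 kcal
eq. 3 reversed and × 3 (HCN must end up as a reactant; ×3 to match 3 HCN in the target): (-3)·(+32.3) = -96.9 kcal
ΔH°rxn = (3)·(-27.0) + (1)·(+21.6) + (-3)·(+32.3) = -156.3 kcal

ΔH°rxn = -156.3 kcal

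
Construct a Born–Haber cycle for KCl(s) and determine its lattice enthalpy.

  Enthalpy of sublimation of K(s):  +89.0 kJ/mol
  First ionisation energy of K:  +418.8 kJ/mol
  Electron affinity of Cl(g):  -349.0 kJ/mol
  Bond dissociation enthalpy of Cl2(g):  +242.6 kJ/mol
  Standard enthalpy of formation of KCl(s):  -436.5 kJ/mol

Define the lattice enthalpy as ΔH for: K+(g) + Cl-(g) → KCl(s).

U = -716.6 kJ/mol

ΔHf° = 1·ΔHsub + 1·(ΣIE) + 1/2·D(Cl2) + 1·EA + U
-436.5 = 1·(+89.0) + 1·(+418.8) + 1/2·(+242.6) + 1·(-349.0) + U
U = -436.5 − (+280.1) = -716.6 kJ/mol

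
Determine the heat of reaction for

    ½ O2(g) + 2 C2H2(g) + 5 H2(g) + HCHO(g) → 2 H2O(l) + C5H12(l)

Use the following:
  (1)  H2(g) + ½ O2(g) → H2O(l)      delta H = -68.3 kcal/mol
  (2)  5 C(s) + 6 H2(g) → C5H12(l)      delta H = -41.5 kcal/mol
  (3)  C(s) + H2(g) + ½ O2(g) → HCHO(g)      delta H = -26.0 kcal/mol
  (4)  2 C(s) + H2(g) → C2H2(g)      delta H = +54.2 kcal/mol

delta H = -260.5 kcal/mol

(1) × 2: (2)·(-68.3) = -136.6 kcal/mol
(2) as written: -41.5 kcal/mol
(3) reversed: +26.0 kcal/mol
(4) reversed and × 2: (-2)·(+54.2) = -108.4 kcal/mol
delta H = (-136.6) + (-41.5) + (+26.0) + (-108.4) = -260.5 kcal/mol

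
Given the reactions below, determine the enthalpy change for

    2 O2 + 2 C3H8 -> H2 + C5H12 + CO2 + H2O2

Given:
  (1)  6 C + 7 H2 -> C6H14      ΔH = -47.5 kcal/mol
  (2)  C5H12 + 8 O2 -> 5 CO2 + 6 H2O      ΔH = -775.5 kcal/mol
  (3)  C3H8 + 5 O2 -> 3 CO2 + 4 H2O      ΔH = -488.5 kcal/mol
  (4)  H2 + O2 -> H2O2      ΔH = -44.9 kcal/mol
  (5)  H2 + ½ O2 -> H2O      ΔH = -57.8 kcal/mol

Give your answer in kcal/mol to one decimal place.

(1): not needed.
(2) reversed: +775.5 kcal/mol
(3) × 2: (2)·(-488.5) = -977.0 kcal/mol
(4) as written: -44.9 kcal/mol
(5) reversed and × 2: (-2)·(-57.8) = +115.6 kcal/mol
Combining the equations, ΔH = (+775.5) + (-977.0) + (-44.9) + (+115.6) = -130.8 kcal/mol

ΔH = -130.8 kcal/mol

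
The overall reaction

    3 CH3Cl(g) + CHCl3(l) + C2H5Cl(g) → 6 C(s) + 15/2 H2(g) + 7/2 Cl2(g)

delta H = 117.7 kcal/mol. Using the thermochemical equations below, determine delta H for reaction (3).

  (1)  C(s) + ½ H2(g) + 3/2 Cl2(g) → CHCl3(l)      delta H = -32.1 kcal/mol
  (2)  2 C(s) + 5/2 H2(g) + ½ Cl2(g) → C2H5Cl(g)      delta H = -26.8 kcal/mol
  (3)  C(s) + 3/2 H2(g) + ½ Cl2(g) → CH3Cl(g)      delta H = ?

(1) reversed: +32.1 kcal/mol
(2) reversed: +26.8 kcal/mol
(3) reversed and × 3: contributes −3·x
+117.7 = (+32.1) + (+26.8) − 3·x
x = (+117.7 − (+58.9)) / (-3) = -19.6 kcal/mol

delta H = -19.6 kcal/mol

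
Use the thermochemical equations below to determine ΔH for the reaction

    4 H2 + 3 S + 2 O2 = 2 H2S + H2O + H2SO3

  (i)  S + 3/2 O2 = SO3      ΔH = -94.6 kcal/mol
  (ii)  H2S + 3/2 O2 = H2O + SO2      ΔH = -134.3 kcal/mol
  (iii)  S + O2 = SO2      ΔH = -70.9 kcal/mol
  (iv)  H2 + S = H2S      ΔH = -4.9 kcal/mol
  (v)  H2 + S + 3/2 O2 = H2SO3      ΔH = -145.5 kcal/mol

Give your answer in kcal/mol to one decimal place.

ΔH = -223.6 kcal/mol

(i): not needed.
(ii) as written: -134.3 kcal/mol
(iii) reversed: +70.9 kcal/mol
(iv) × 3: (3)·(-4.9) = -14.7 kcal/mol
(v) as written: -145.5 kcal/mol
ΔH = (-134.3) + (+70.9) + (-14.7) + (-145.5) = -223.6 kcal/mol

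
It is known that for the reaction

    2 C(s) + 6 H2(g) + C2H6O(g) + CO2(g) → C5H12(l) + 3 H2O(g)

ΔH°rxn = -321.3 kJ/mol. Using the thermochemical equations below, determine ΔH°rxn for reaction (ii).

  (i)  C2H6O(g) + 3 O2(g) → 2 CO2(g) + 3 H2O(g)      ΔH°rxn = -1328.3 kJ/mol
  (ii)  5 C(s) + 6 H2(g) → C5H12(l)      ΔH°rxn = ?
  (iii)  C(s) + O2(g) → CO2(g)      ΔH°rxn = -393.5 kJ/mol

ΔH°rxn = -173.5 kJ/mol

(i) as written (C2H6O(g) already on the reactant side): -1328.3 kJ/mol
(ii) as written (C5H12(l) already on the product side): contributes x
(iii) reversed and × 3: (-3)·(-393.5) = +1180.5 kJ/mol
-321.3 = (-1328.3) + (+1180.5) + x
x = (-321.3 − (-147.8)) / (1) = -173.5 kJ/mol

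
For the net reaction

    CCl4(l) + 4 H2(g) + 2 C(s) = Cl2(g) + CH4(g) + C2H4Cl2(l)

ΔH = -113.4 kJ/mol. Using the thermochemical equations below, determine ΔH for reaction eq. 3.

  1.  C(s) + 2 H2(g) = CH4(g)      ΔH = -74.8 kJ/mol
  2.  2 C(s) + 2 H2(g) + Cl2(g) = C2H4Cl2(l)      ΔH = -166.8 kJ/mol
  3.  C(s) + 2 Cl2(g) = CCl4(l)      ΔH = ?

eq. 1 as written: -74.8 kJ/mol
eq. 2 as written: -166.8 kJ/mol
eq. 3 reversed: contributes −x
-113.4 = (-74.8) + (-166.8) − x
x = (-113.4 − (-241.6)) / (-1) = -128.2 kJ/mol

ΔH = -128.2 kJ/mol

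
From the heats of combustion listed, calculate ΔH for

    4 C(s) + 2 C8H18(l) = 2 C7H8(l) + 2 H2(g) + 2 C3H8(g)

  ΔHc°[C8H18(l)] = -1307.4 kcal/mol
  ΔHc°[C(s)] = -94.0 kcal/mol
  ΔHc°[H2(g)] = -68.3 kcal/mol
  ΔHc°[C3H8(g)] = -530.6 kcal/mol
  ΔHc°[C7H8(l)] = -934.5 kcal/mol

ΔH = 76.0 kcal/mol

With combustion enthalpies, reactants minus products:
= [4·(-94.0) + 2·(-1307.4)] − [2·(-934.5) + 2·(-68.3) + 2·(-530.6)]
= 76.0 kcal/mol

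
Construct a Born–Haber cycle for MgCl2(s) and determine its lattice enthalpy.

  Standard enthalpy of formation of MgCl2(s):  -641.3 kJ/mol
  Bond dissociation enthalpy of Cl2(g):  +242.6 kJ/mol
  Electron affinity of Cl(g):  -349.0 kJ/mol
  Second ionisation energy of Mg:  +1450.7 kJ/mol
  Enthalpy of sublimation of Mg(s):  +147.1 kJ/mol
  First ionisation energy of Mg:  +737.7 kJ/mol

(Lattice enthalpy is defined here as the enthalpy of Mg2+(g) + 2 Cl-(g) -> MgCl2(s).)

U = -2521.4 kJ/mol

ΔHf° = 1·ΔHsub + 1·(ΣIE) + 1·D(Cl2) + 2·EA + U
-641.3 = 1·(+147.1) + 1·(+2188.4) + 1·(+242.6) + 2·(-349.0) + U
U = -641.3 − (+1880.1) = -2521.4 kJ/mol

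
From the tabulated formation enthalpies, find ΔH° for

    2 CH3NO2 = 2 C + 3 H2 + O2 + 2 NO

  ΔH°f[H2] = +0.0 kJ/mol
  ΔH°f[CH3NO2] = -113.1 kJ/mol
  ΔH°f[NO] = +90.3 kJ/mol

ΔH° = 406.8 kJ/mol

Products: 2·(+0.0) + 3·(+0.0) + 1·(+0.0) + 2·(+90.3) = +180.6
Reactants: 2·(-113.1) = -226.2
ΔH° = (+180.6) − (-226.2) = 406.8 kJ/mol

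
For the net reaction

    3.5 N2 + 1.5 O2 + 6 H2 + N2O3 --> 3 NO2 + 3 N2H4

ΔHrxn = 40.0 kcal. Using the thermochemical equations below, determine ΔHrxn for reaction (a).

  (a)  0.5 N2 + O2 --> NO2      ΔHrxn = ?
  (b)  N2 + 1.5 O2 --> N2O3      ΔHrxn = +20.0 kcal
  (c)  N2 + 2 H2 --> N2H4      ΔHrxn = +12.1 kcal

(a) × 3 (scale by 3 for the 3 NO2): contributes 3·x
(b) reversed (N2O3 must end up as a reactant): -20.0 kcal
(c) × 3 (scale by 3 for the 3 N2H4): (3)·(+12.1) = +36.3 kcal
+40.0 = (-20.0) + (+36.3) + 3·x
x = (+40.0 − (+16.3)) / (3) = 7.9 kcal

ΔHrxn = 7.9 kcal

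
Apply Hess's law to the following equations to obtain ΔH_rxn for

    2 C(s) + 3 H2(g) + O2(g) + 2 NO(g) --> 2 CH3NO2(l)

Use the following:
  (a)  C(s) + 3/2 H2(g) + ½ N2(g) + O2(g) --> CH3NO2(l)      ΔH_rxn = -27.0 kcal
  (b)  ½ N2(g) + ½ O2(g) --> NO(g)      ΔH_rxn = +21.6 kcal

ΔH_rxn = -97.2 kcal

(a) × 2 (scale by 2 for the 2 CH3NO2(l)): (2)·(-27.0) = -54.0 kcal
(b) reversed and × 2 (NO(g) must end up as a reactant; scale by 2 for the 2 NO(g)): (-2)·(+21.6) = -43.2 kcal
ΔH_rxn = (-54.0) + (-43.2) = -97.2 kcal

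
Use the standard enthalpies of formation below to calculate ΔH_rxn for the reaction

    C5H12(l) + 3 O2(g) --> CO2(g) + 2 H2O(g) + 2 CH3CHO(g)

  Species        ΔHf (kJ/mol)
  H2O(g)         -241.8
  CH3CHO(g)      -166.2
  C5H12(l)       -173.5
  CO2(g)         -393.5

ΔH_rxn = -1036.0 kJ/mol

Products: 1·(-393.5) + 2·(-241.8) + 2·(-166.2) = -1209.5
Reactants: 1·(-173.5) + 3·(+0.0) = -173.5
ΔH_rxn = (-1209.5) − (-173.5) = -1036.0 kJ/mol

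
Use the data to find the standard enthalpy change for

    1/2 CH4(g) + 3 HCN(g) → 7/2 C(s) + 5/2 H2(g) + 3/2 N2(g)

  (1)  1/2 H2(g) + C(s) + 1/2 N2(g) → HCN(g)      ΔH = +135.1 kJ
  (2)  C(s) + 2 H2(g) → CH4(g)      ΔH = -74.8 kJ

ΔH = -367.9 kJ

(1) reversed and × 3: (-3)·(+135.1) = -405.3 kJ
(2) reversed and × 1/2: (-1/2)·(-74.8) = +37.4 kJ
ΔH = (-405.3) + (+37.4) = -367.9 kJ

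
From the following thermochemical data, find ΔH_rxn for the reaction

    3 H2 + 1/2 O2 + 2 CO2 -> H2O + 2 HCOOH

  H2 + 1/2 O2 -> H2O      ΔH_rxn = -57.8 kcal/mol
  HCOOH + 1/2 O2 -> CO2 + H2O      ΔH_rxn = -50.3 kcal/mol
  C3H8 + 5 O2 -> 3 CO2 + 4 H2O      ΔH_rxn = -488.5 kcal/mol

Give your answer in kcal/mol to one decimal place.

ΔH_rxn = -72.8 kcal/mol

equation 1 × 3 (scale by 3 for the 3 H2): (3)·(-57.8) = -173.4 kcal/mol
equation 2 reversed and × 2 (reverse to put HCOOH on the product side; ×2 to match 2 HCOOH in the target): (-2)·(-50.3) = +100.6 kcal/mol
equation 3: not needed (C3H8 appears nowhere else).
ΔH_rxn = (3)·(-57.8) + (-2)·(-50.3) = -72.8 kcal/mol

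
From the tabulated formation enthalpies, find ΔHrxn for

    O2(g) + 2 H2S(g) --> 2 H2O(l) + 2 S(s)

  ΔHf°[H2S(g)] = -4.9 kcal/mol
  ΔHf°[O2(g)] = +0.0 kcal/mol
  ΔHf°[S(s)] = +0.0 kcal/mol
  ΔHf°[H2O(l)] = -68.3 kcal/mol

Products: 2·(-68.3) + 2·(+0.0) = -136.6
Reactants: 1·(+0.0) + 2·(-4.9) = -9.8
ΔHrxn = (-136.6) − (-9.8) = -126.8 kcal/mol

ΔHrxn = -126.8 kcal/mol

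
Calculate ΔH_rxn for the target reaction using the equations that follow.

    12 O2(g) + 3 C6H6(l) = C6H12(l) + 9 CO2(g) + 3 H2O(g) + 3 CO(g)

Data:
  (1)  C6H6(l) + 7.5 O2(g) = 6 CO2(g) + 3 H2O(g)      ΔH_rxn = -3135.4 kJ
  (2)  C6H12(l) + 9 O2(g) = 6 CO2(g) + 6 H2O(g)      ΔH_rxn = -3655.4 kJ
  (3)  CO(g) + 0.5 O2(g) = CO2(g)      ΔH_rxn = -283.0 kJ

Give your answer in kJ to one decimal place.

(1) × 3 (scale by 3 for the 3 C6H6(l)): (3)·(-3135.4) = -9406.2 kJ
(2) reversed (C6H12(l) must end up as a product): +3655.4 kJ
(3) reversed and × 3 (CO(g) must end up as a product; scale by 3 for the 3 CO(g)): (-3)·(-283.0) = +849.0 kJ
ΔH_rxn = (-9406.2) + (+3655.4) + (+849.0) = -4901.8 kJ

ΔH_rxn = -4901.8 kJ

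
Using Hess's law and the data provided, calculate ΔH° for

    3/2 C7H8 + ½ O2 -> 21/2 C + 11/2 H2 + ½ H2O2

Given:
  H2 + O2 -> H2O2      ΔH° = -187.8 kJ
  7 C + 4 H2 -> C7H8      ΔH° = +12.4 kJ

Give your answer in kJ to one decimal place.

equation 1 × 1/2 (×1/2 to match 1/2 H2O2 in the target): (1/2)·(-187.8) = -93.9 kJ
equation 2 reversed and × 3/2 (C7H8 must end up as a reactant; ×3/2 to match 3/2 C7H8 in the target): (-3/2)·(+12.4) = -18.6 kJ
Summing the manipulated equations, ΔH° = (-93.9) + (-18.6) = -112.5 kJ

ΔH° = -112.5 kJ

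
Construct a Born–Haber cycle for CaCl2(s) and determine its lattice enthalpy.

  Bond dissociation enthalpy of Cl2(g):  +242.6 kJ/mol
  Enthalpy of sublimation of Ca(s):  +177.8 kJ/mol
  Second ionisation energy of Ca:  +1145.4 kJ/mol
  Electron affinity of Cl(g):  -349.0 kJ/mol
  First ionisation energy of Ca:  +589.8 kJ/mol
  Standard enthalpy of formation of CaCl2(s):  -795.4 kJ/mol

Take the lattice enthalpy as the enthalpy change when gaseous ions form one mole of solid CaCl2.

U = -2253.0 kJ/mol

ΔHf° = 1·ΔHsub + 1·(ΣIE) + 1·D(Cl2) + 2·EA + U
-795.4 = 1·(+177.8) + 1·(+1735.2) + 1·(+242.6) + 2·(-349.0) + U
U = -795.4 − (+1457.6) = -2253.0 kJ/mol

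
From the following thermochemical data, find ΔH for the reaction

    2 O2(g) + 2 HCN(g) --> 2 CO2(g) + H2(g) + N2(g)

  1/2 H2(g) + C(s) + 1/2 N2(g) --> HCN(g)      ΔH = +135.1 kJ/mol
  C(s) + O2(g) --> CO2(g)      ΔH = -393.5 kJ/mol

equation 1 reversed and × 2 (reverse to put HCN(g) on the reactant side; scale by 2 for the 2 HCN(g)): (-2)·(+135.1) = -270.2 kJ/mol
equation 2 × 2 (scale by 2 for the 2 CO2(g)): (2)·(-393.5) = -787.0 kJ/mol
By Hess's law, ΔH = (-2)·(+135.1) + (2)·(-393.5) = -1057.2 kJ/mol

ΔH = -1057.2 kJ/mol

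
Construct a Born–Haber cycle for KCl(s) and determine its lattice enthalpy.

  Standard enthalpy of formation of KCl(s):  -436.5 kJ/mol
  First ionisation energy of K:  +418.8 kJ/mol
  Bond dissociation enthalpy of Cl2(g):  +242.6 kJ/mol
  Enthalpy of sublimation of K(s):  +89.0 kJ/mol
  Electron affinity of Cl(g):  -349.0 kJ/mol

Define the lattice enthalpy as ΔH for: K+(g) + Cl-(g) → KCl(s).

ΔHf° = 1·ΔHsub + 1·(ΣIE) + 1/2·D(Cl2) + 1·EA + U
-436.5 = 1·(+89.0) + 1·(+418.8) + 1/2·(+242.6) + 1·(-349.0) + U
U = -436.5 − (+280.1) = -716.6 kJ/mol

U = -716.6 kJ/mol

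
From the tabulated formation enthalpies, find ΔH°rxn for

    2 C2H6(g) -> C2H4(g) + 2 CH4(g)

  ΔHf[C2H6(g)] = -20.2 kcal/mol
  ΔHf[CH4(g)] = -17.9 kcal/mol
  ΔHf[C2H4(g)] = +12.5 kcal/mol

Products: 1·(+12.5) + 2·(-17.9) = -23.3
Reactants: 2·(-20.2) = -40.4
ΔH°rxn = (-23.3) − (-40.4) = 17.1 kcal/mol

ΔH°rxn = 17.1 kcal/mol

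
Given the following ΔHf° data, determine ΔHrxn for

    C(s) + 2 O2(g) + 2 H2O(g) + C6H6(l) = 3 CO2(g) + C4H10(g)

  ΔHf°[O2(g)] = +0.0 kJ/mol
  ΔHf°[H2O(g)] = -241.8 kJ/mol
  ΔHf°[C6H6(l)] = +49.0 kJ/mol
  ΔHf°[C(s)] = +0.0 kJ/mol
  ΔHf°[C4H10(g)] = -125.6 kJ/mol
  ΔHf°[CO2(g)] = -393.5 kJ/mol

Products: 3·(-393.5) + 1·(-125.6) = -1306.1
Reactants: 1·(+0.0) + 2·(+0.0) + 2·(-241.8) + 1·(+49.0) = -434.6
ΔHrxn = (-1306.1) − (-434.6) = -871.5 kJ/mol

ΔHrxn = -871.5 kJ/mol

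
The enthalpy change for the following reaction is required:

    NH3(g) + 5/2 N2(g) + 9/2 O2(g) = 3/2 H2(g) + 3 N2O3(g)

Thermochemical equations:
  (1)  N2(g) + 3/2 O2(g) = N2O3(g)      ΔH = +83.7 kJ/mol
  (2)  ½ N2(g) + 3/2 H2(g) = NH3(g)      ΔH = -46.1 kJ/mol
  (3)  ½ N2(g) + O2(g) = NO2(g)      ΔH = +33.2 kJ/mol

(1) × 3 (×3 to match 3 N2O3(g) in the target): (3)·(+83.7) = +251.1 kJ/mol
(2) reversed (reverse to put NH3(g) on the reactant side): +46.1 kJ/mol
(3): not needed (NO2(g) appears nowhere else).
Summing the manipulated equations, ΔH = (+251.1) + (+46.1) = 297.2 kJ/mol

ΔH = 297.2 kJ/mol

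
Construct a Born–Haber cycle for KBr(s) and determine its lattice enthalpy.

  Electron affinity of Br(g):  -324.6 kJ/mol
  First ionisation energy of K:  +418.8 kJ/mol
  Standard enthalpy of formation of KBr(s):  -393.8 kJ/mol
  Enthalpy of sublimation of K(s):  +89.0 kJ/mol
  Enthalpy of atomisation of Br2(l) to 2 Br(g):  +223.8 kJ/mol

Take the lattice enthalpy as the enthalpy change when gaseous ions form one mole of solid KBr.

ΔHf° = 1·ΔHsub + 1·(ΣIE) + 1/2·D(Br2) + 1·EA + U
-393.8 = 1·(+89.0) + 1·(+418.8) + 1/2·(+223.8) + 1·(-324.6) + U
U = -393.8 − (+295.1) = -688.9 kJ/mol

U = -688.9 kJ/mol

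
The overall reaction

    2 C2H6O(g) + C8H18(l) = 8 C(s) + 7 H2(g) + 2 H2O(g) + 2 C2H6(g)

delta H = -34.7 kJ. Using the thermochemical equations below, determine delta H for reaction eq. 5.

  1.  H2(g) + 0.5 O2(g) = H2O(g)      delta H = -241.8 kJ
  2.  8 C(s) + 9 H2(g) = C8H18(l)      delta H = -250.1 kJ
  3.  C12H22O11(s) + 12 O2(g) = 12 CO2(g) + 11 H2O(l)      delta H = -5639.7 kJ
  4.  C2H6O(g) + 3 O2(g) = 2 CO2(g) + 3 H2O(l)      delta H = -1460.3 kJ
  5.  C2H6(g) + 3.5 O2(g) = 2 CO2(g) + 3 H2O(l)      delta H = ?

delta H = -1559.7 kJ

eq. 1 × 2 (scale by 2 for the 2 H2O(g)): (2)·(-241.8) = -483.6 kJ
eq. 2 reversed (reverse to put C8H18(l) on the reactant side): +250.1 kJ
eq. 3: not needed (C12H22O11(s) appears nowhere else).
eq. 4 × 2 (scale by 2 for the 2 C2H6O(g)): (2)·(-1460.3) = -2920.6 kJ
eq. 5 reversed and × 2 (C2H6(g) must end up as a product; ×2 to match 2 C2H6(g) in the target): contributes −2·x
-34.7 = (-483.6) + (+250.1) + (-2920.6) − 2·x
x = (-34.7 − (-3154.1)) / (-2) = -1559.7 kJ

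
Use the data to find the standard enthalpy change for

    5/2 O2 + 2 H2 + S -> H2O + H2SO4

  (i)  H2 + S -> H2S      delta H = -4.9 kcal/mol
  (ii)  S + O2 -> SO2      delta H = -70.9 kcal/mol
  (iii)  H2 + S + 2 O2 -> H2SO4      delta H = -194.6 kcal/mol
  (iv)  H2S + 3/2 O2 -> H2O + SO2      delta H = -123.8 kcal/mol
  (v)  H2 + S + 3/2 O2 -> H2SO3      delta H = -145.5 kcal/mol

delta H = -252.4 kcal/mol

(i) as written: -4.9 kcal/mol
(ii) reversed: +70.9 kcal/mol
(iii) as written (H2SO4 already on the product side): -194.6 kcal/mol
(iv) as written (H2O already on the product side): -123.8 kcal/mol
(v): not needed (H2SO3 appears nowhere else).
Combining the equations, delta H = (1)·(-4.9) + (-1)·(-70.9) + (1)·(-194.6) + (1)·(-123.8) = -252.4 kcal/mol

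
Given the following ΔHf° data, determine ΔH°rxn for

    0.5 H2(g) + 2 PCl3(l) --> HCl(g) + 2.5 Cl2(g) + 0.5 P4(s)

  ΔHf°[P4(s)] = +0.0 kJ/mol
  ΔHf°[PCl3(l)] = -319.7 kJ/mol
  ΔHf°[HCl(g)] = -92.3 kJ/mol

Products: 1·(-92.3) + 5/2·(+0.0) + 1/2·(+0.0) = -92.3
Reactants: 1/2·(+0.0) + 2·(-319.7) = -639.4
ΔH°rxn = (-92.3) − (-639.4) = 547.1 kJ/mol

ΔH°rxn = 547.1 kJ/mol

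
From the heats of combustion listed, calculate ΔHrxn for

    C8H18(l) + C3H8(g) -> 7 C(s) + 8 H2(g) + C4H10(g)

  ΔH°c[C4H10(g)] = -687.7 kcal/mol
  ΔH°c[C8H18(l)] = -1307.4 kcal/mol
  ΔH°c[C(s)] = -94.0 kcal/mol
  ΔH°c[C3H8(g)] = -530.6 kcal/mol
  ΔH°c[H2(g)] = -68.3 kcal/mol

Using ΔH = Σ nΔHc°(reactants) − Σ nΔHc°(products):
= [1·(-1307.4) + 1·(-530.6)] − [7·(-94.0) + 8·(-68.3) + 1·(-687.7)]
= 54.1 kcal/mol

ΔHrxn = 54.1 kcal/mol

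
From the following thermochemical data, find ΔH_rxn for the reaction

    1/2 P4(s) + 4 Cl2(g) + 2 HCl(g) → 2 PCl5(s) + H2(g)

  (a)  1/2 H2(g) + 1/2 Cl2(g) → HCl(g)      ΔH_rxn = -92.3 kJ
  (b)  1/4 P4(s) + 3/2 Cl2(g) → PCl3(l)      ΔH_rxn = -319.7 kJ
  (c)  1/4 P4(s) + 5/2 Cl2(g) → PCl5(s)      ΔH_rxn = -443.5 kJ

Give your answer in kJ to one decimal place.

ΔH_rxn = -702.4 kJ

(a) reversed and × 2 (reverse to put HCl(g) on the reactant side; scale by 2 for the 2 HCl(g)): (-2)·(-92.3) = +184.6 kJ
(b): not needed (PCl3(l) appears nowhere else).
(c) × 2 (×2 to match 2 PCl5(s) in the target): (2)·(-443.5) = -887.0 kJ
Since enthalpy is a state function, ΔH_rxn = (+184.6) + (-887.0) = -702.4 kJ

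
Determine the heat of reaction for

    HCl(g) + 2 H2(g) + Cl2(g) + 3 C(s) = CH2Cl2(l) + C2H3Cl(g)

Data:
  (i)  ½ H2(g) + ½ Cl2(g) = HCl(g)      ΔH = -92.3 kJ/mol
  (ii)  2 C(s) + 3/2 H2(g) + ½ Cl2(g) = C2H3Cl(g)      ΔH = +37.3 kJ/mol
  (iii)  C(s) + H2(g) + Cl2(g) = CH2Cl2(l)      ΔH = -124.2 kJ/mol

(i) reversed: +92.3 kJ/mol
(ii) as written: +37.3 kJ/mol
(iii) as written: -124.2 kJ/mol
ΔH = (-1)·(-92.3) + (1)·(+37.3) + (1)·(-124.2) = 5.4 kJ/mol

ΔH = 5.4 kJ/mol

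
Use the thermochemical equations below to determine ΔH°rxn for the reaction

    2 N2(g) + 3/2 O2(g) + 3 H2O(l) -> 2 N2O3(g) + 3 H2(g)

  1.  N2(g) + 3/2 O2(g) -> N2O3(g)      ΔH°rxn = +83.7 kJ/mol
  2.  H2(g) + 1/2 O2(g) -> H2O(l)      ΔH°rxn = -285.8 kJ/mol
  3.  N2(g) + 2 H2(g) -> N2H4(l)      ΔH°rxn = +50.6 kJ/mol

eq. 1 × 2 (×2 to match 2 N2O3(g) in the target): (2)·(+83.7) = +167.4 kJ/mol
eq. 2 reversed and × 3 (reverse to put H2O(l) on the reactant side; scale by 3 for the 3 H2O(l)): (-3)·(-285.8) = +857.4 kJ/mol
eq. 3: not needed (N2H4(l) appears nowhere else).
Since enthalpy is a state function, ΔH°rxn = (2)·(+83.7) + (-3)·(-285.8) = 1024.8 kJ/mol

ΔH°rxn = 1024.8 kJ/mol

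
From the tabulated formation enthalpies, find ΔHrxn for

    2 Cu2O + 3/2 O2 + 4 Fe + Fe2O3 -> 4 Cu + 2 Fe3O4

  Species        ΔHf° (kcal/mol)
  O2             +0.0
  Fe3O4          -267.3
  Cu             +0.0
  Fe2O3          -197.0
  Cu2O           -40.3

Products: 4·(+0.0) + 2·(-267.3) = -534.6
Reactants: 2·(-40.3) + 3/2·(+0.0) + 4·(+0.0) + 1·(-197.0) = -277.6
ΔHrxn = (-534.6) − (-277.6) = -257.0 kcal/mol

ΔHrxn = -257.0 kcal/mol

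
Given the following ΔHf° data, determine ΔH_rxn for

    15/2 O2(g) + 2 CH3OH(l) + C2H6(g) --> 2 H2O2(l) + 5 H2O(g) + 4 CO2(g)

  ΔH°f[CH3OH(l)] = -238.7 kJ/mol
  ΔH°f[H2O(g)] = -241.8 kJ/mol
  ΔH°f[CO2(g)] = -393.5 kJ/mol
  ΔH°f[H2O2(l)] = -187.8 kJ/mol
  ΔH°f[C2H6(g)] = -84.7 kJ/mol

ΔH_rxn = -2596.5 kJ/mol

Products: 2·(-187.8) + 5·(-241.8) + 4·(-393.5) = -3158.6
Reactants: 15/2·(+0.0) + 2·(-238.7) + 1·(-84.7) = -562.1
ΔH_rxn = (-3158.6) − (-562.1) = -2596.5 kJ/mol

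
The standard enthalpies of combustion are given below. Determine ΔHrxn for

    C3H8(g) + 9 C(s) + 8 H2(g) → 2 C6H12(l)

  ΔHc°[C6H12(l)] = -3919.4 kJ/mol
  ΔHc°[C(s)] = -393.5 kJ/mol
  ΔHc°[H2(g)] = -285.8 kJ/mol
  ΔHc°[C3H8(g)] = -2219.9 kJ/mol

Using ΔH = Σ nΔHc°(reactants) − Σ nΔHc°(products):
= [1·(-2219.9) + 9·(-393.5) + 8·(-285.8)] − [2·(-3919.4)]
= -209.0 kJ/mol

ΔHrxn = -209.0 kJ/mol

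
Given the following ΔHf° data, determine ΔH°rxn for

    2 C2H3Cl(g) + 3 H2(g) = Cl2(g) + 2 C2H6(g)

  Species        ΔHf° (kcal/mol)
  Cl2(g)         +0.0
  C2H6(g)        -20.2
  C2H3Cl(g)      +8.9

Products: 1·(+0.0) + 2·(-20.2) = -40.4
Reactants: 2·(+8.9) + 3·(+0.0) = +17.8
ΔH°rxn = (-40.4) − (+17.8) = -58.2 kcal/mol

ΔH°rxn = -58.2 kcal/mol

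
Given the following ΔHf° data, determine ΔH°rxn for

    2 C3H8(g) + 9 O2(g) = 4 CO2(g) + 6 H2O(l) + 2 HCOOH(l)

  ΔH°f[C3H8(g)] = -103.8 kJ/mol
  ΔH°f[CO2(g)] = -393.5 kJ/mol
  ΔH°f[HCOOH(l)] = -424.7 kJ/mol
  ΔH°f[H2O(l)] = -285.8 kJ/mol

Products: 4·(-393.5) + 6·(-285.8) + 2·(-424.7) = -4138.2
Reactants: 2·(-103.8) + 9·(+0.0) = -207.6
ΔH°rxn = (-4138.2) − (-207.6) = -3930.6 kJ/mol

ΔH°rxn = -3930.6 kJ/mol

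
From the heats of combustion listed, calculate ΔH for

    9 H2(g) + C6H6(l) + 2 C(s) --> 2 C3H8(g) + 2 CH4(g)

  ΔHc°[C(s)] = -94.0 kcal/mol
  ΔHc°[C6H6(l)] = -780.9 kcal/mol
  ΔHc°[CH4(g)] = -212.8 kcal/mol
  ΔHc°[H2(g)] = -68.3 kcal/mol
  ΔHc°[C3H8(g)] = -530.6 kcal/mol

ΔH = -96.8 kcal/mol

Using ΔH = Σ nΔHc°(reactants) − Σ nΔHc°(products):
= [9·(-68.3) + 1·(-780.9) + 2·(-94.0)] − [2·(-530.6) + 2·(-212.8)]
= -96.8 kcal/mol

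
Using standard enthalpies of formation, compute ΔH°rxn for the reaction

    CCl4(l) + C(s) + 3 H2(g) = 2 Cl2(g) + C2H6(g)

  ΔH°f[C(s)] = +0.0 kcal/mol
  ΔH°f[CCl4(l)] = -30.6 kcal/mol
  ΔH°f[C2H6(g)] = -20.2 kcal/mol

Products: 2·(+0.0) + 1·(-20.2) = -20.2
Reactants: 1·(-30.6) + 1·(+0.0) + 3·(+0.0) = -30.6
ΔH°rxn = (-20.2) − (-30.6) = 10.4 kcal/mol

ΔH°rxn = 10.4 kcal/mol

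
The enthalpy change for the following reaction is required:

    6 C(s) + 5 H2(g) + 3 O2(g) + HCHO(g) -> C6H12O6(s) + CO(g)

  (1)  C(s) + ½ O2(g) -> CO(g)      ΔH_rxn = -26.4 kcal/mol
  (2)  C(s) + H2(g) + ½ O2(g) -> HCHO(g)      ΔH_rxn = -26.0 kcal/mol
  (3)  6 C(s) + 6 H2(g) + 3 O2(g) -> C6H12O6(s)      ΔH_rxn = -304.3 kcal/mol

ΔH_rxn = -304.7 kcal/mol

(1) as written: -26.4 kcal/mol
(2) reversed: +26.0 kcal/mol
(3) as written: -304.3 kcal/mol
ΔH_rxn = (-26.4) + (+26.0) + (-304.3) = -304.7 kcal/mol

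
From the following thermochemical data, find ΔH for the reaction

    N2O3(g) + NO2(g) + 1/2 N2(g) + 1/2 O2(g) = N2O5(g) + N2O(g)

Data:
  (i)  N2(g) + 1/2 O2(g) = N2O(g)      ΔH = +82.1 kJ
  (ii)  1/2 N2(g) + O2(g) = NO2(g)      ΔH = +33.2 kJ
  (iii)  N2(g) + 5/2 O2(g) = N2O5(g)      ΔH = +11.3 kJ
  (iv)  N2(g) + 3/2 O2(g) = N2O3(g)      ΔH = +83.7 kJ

(i) as written (N2O(g) already on the product side): +82.1 kJ
(ii) reversed (reverse to put NO2(g) on the reactant side): -33.2 kJ
(iii) as written (N2O5(g) already on the product side): +11.3 kJ
(iv) reversed (reverse to put N2O3(g) on the reactant side): -83.7 kJ
Combining the equations, ΔH = (1)·(+82.1) + (-1)·(+33.2) + (1)·(+11.3) + (-1)·(+83.7) = -23.5 kJ

ΔH = -23.5 kJ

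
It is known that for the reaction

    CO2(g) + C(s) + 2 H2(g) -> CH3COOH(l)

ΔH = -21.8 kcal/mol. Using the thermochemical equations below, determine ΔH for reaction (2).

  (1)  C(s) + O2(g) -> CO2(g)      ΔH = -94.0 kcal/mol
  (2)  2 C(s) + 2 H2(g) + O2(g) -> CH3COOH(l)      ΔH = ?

ΔH = -115.8 kcal/mol

(1) reversed: +94.0 kcal/mol
(2) as written: contributes x
-21.8 = (+94.0) + x
x = (-21.8 − (+94.0)) / (1) = -115.8 kcal/mol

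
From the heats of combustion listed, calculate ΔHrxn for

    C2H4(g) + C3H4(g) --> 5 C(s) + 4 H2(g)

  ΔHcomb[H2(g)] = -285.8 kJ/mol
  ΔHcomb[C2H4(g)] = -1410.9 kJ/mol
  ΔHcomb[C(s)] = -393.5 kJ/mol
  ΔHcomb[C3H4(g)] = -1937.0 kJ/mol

With combustion enthalpies, reactants minus products:
= [1·(-1410.9) + 1·(-1937.0)] − [5·(-393.5) + 4·(-285.8)]
= -237.2 kJ/mol

ΔHrxn = -237.2 kJ/mol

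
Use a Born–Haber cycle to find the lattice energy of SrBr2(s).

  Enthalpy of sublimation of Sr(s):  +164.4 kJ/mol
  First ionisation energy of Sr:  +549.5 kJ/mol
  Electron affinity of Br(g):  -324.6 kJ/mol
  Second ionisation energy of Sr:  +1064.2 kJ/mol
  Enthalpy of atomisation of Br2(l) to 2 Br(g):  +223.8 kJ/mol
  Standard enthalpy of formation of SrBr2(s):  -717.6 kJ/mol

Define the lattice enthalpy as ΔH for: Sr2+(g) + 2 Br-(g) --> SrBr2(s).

U = -2070.3 kJ/mol

ΔHf° = 1·ΔHsub + 1·(ΣIE) + 1·D(Br2) + 2·EA + U
-717.6 = 1·(+164.4) + 1·(+1613.7) + 1·(+223.8) + 2·(-324.6) + U
U = -717.6 − (+1352.7) = -2070.3 kJ/mol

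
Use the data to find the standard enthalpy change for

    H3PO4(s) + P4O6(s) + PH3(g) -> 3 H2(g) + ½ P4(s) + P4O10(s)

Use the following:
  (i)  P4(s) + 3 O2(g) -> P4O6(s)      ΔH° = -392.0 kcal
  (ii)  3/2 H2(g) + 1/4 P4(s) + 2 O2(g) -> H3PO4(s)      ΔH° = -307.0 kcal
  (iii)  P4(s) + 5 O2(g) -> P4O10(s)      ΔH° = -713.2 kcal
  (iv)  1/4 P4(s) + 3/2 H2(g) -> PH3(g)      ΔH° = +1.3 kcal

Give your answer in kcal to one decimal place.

(i) reversed: +392.0 kcal
(ii) reversed: +307.0 kcal
(iii) as written: -713.2 kcal
(iv) reversed: -1.3 kcal
ΔH° = (-1)·(-392.0) + (-1)·(-307.0) + (1)·(-713.2) + (-1)·(+1.3) = -15.5 kcal

ΔH° = -15.5 kcal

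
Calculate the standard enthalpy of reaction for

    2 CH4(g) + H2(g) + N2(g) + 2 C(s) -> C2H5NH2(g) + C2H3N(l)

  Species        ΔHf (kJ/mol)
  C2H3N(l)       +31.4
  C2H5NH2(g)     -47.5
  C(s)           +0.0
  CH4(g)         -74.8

Products: 1·(-47.5) + 1·(+31.4) = -16.1
Reactants: 2·(-74.8) + 1·(+0.0) + 1·(+0.0) + 2·(+0.0) = -149.6
ΔH°rxn = (-16.1) − (-149.6) = 133.5 kJ/mol

ΔH°rxn = 133.5 kJ/mol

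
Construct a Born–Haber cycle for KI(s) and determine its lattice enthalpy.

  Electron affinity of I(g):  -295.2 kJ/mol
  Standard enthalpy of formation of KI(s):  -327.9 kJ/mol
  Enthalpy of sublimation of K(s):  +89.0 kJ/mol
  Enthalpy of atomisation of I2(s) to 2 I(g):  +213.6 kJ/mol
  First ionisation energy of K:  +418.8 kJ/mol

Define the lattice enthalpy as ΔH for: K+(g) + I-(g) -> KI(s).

U = -647.3 kJ/mol

ΔHf° = 1·ΔHsub + 1·(ΣIE) + 1/2·D(I2) + 1·EA + U
-327.9 = 1·(+89.0) + 1·(+418.8) + 1/2·(+213.6) + 1·(-295.2) + U
U = -327.9 − (+319.4) = -647.3 kJ/mol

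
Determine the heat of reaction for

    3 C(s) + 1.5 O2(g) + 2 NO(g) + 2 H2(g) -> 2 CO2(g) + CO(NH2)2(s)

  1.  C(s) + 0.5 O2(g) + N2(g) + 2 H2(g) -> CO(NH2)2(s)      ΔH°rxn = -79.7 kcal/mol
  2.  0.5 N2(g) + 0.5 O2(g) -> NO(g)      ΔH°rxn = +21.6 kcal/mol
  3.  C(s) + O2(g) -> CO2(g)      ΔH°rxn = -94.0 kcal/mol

ΔH°rxn = -310.9 kcal/mol

eq. 1 as written (CO(NH2)2(s) already on the product side): -79.7 kcal/mol
eq. 2 reversed and × 2 (reverse to put NO(g) on the reactant side; scale by 2 for the 2 NO(g)): (-2)·(+21.6) = -43.2 kcal/mol
eq. 3 × 2 (scale by 2 for the 2 CO2(g)): (2)·(-94.0) = -188.0 kcal/mol
Since enthalpy is a state function, ΔH°rxn = (-79.7) + (-43.2) + (-188.0) = -310.9 kcal/mol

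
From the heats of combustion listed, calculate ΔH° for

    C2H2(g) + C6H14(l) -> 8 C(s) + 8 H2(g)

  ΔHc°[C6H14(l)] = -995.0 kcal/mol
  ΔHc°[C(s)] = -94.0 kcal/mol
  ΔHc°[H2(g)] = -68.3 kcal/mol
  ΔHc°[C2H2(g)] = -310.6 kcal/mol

With combustion enthalpies, reactants minus products:
= [1·(-310.6) + 1·(-995.0)] − [8·(-94.0) + 8·(-68.3)]
= -7.2 kcal/mol

ΔH° = -7.2 kcal/mol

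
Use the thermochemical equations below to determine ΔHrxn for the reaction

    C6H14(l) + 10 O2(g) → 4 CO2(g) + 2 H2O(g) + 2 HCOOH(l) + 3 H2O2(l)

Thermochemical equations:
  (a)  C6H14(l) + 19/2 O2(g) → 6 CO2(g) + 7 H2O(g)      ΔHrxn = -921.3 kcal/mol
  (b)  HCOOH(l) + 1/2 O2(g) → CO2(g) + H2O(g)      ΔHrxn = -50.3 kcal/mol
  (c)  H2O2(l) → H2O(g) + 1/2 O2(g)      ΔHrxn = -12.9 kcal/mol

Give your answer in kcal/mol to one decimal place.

ΔHrxn = -782.0 kcal/mol

(a) as written (C6H14(l) already on the reactant side): -921.3 kcal/mol
(b) reversed and × 2 (reverse to put HCOOH(l) on the product side; ×2 to match 2 HCOOH(l) in the target): (-2)·(-50.3) = +100.6 kcal/mol
(c) reversed and × 3 (H2O2(l) must end up as a product; ×3 to match 3 H2O2(l) in the target): (-3)·(-12.9) = +38.7 kcal/mol
ΔHrxn = (1)·(-921.3) + (-2)·(-50.3) + (-3)·(-12.9) = -782.0 kcal/mol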